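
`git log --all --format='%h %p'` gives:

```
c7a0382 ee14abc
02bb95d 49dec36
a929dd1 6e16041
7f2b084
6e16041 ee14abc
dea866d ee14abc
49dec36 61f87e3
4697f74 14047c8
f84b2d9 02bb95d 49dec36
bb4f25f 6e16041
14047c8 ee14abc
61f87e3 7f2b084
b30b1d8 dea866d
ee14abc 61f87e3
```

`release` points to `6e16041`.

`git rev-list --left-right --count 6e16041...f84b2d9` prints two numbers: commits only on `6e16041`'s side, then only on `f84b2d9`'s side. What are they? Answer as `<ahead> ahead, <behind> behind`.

2 ahead, 3 behind

Reachable from 6e16041: {61f87e3, 6e16041, 7f2b084, ee14abc}.
Reachable from f84b2d9: {02bb95d, 49dec36, 61f87e3, 7f2b084, f84b2d9}.
Only in 6e16041's history (ahead): {6e16041, ee14abc} — 2.
Only in f84b2d9's history (behind): {02bb95d, 49dec36, f84b2d9} — 3.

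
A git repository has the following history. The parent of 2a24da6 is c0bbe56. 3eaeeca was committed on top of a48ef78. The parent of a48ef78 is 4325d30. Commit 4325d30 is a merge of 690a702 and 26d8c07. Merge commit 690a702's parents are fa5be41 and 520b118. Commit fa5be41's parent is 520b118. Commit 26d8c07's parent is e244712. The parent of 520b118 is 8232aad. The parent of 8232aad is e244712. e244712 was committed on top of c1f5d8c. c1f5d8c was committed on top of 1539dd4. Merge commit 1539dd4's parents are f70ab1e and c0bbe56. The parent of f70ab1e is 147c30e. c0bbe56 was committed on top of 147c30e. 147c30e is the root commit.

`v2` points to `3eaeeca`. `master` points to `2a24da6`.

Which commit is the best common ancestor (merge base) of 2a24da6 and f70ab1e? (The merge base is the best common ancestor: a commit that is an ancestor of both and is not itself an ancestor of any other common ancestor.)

147c30e

Ancestors of 2a24da6: {147c30e, 2a24da6, c0bbe56}.
Ancestors of f70ab1e: {147c30e, f70ab1e}.
Common ancestors: {147c30e}.
The only common ancestor is 147c30e, so it is the merge base.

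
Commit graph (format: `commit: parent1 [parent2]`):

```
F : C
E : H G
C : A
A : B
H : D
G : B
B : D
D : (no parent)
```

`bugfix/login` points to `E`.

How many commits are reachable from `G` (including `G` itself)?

Walking parent pointers from G: reachable set = {B, D, G}.
That is 3 commits.

3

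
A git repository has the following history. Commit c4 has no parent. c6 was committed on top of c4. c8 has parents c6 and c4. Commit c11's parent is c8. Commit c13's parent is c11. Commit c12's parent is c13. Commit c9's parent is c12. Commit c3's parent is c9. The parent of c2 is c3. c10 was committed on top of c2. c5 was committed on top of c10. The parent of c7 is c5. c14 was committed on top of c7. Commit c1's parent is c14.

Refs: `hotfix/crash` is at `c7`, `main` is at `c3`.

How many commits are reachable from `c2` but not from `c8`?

Reachable from c2: {c11, c12, c13, c2, c3, c4, c6, c8, c9}.
Reachable from c8: {c4, c6, c8}.
In c2's history but not c8's: {c11, c12, c13, c2, c3, c9} — 6 commits.

6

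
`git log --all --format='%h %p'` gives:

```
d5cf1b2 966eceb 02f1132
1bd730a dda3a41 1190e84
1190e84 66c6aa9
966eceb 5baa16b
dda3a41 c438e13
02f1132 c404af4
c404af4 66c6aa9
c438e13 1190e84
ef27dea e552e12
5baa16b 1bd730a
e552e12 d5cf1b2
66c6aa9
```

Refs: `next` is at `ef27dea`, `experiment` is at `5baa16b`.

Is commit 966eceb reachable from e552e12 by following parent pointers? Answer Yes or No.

Ancestors of e552e12 (commits reachable by following parents): {02f1132, 1190e84, 1bd730a, 5baa16b, 66c6aa9, 966eceb, c404af4, c438e13, d5cf1b2, dda3a41, e552e12}.
966eceb is in that set, so it is an ancestor of e552e12.

Yes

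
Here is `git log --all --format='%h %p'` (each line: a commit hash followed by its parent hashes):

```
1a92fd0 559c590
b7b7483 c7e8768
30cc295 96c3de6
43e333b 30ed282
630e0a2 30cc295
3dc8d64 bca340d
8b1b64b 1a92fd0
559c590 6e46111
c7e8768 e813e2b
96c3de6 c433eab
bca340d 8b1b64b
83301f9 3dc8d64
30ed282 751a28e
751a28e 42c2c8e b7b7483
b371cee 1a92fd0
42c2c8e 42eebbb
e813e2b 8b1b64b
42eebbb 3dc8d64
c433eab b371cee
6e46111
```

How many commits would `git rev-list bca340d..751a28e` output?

7

Reachable from 751a28e: {1a92fd0, 3dc8d64, 42c2c8e, 42eebbb, 559c590, 6e46111, 751a28e, 8b1b64b, b7b7483, bca340d, c7e8768, e813e2b}.
Reachable from bca340d: {1a92fd0, 559c590, 6e46111, 8b1b64b, bca340d}.
In 751a28e's history but not bca340d's: {3dc8d64, 42c2c8e, 42eebbb, 751a28e, b7b7483, c7e8768, e813e2b} — 7 commits.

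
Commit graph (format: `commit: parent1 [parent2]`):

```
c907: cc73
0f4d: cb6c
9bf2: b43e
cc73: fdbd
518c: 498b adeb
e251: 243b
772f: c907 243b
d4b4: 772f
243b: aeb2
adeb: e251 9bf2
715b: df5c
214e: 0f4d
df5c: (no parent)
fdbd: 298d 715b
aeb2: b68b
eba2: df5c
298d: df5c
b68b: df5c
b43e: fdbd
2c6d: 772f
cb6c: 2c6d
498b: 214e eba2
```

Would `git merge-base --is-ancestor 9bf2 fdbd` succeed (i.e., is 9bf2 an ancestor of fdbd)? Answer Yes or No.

No

Ancestors of fdbd: {298d, 715b, df5c, fdbd}.
9bf2 is not in that set, so it is not an ancestor of fdbd.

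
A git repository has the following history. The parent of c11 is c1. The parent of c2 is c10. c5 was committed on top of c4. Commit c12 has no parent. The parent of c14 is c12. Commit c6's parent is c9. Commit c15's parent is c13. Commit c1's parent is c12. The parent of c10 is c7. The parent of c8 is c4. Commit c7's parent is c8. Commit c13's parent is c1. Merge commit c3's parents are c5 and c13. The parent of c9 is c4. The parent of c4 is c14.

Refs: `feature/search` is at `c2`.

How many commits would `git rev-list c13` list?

Walking parent pointers from c13: reachable set = {c1, c12, c13}.
That is 3 commits.

3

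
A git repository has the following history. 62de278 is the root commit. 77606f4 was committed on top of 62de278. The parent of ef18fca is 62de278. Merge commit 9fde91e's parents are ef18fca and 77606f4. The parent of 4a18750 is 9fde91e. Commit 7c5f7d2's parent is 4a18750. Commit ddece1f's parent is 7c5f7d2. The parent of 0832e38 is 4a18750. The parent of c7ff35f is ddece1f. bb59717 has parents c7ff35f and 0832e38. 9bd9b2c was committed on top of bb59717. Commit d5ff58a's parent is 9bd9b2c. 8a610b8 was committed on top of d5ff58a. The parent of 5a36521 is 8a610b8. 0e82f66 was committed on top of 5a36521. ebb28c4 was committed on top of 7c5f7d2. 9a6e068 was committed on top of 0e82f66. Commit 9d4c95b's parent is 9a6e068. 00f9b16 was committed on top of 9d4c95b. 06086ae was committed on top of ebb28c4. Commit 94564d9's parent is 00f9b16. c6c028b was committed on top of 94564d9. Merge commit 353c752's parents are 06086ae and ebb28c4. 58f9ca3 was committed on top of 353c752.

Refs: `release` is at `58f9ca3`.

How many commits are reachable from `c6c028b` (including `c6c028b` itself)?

Walking parent pointers from c6c028b: reachable set = {00f9b16, 0832e38, 0e82f66, 4a18750, 5a36521, 62de278, 77606f4, 7c5f7d2, 8a610b8, 94564d9, 9a6e068, 9bd9b2c, 9d4c95b, 9fde91e, bb59717, c6c028b, c7ff35f, d5ff58a, ddece1f, ef18fca}.
That is 20 commits.

20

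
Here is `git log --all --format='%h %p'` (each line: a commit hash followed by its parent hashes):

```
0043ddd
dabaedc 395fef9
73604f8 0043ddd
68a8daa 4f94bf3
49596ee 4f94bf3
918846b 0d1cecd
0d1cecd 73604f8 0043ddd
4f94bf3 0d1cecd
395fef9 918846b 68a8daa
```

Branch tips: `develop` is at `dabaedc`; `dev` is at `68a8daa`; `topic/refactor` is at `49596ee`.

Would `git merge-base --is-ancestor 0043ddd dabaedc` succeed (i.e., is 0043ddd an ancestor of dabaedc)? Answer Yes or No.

Ancestors of dabaedc (commits reachable by following parents): {0043ddd, 0d1cecd, 395fef9, 4f94bf3, 68a8daa, 73604f8, 918846b, dabaedc}.
0043ddd is in that set, so it is an ancestor of dabaedc.

Yes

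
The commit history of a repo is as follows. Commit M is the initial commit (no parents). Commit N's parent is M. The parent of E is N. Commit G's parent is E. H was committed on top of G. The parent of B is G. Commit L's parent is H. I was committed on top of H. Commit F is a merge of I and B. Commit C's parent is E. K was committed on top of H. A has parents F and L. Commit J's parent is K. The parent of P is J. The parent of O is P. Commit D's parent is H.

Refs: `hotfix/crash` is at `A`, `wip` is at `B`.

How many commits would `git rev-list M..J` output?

6

Reachable from J: {E, G, H, J, K, M, N}.
Reachable from M: {M}.
In J's history but not M's: {E, G, H, J, K, N} — 6 commits.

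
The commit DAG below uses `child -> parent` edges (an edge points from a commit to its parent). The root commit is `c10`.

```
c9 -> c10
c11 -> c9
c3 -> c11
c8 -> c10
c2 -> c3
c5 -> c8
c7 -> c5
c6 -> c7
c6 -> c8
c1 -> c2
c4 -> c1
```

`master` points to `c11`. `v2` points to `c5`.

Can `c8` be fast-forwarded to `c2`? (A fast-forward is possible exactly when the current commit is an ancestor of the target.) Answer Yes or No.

A fast-forward from c8 to c2 is possible iff c8 is an ancestor of c2.
Ancestors of c2: {c10, c11, c2, c3, c9}.
c8 is not among them, so fast-forward is not possible.

No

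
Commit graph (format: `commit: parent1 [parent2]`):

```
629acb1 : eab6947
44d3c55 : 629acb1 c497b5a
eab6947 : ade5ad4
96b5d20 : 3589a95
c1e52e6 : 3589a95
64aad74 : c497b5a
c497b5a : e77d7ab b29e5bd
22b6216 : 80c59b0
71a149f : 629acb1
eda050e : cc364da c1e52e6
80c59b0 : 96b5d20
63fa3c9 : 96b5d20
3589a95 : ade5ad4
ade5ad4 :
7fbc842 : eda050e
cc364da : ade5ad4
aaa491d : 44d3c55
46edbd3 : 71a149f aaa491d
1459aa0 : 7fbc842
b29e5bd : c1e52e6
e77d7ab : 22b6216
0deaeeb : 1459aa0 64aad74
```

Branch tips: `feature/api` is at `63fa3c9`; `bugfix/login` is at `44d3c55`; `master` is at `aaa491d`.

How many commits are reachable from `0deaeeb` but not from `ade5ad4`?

Reachable from 0deaeeb: {0deaeeb, 1459aa0, 22b6216, 3589a95, 64aad74, 7fbc842, 80c59b0, 96b5d20, ade5ad4, b29e5bd, c1e52e6, c497b5a, cc364da, e77d7ab, eda050e}.
Reachable from ade5ad4: {ade5ad4}.
In 0deaeeb's history but not ade5ad4's: {0deaeeb, 1459aa0, 22b6216, 3589a95, 64aad74, 7fbc842, 80c59b0, 96b5d20, b29e5bd, c1e52e6, c497b5a, cc364da, e77d7ab, eda050e} — 14 commits.

14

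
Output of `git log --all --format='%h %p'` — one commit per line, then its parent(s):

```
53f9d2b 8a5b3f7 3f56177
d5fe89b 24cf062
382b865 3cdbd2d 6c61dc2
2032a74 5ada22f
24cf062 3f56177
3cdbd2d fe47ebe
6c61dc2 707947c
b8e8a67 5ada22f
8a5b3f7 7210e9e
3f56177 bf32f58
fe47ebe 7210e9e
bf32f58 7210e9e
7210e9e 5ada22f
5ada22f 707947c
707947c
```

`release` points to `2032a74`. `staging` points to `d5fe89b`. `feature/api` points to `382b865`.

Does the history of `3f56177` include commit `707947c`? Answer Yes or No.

Yes

Ancestors of 3f56177 (commits reachable by following parents): {3f56177, 5ada22f, 707947c, 7210e9e, bf32f58}.
707947c is in that set, so it is an ancestor of 3f56177.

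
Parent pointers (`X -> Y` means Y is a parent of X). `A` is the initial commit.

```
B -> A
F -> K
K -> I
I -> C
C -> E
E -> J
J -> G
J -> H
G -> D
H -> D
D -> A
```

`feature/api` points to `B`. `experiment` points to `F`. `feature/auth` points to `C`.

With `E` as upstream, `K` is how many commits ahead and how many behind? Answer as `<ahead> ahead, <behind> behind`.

Reachable from K: {A, C, D, E, G, H, I, J, K}.
Reachable from E: {A, D, E, G, H, J}.
Only in K's history (ahead): {C, I, K} — 3.
Only in E's history (behind): {} — 0.

3 ahead, 0 behind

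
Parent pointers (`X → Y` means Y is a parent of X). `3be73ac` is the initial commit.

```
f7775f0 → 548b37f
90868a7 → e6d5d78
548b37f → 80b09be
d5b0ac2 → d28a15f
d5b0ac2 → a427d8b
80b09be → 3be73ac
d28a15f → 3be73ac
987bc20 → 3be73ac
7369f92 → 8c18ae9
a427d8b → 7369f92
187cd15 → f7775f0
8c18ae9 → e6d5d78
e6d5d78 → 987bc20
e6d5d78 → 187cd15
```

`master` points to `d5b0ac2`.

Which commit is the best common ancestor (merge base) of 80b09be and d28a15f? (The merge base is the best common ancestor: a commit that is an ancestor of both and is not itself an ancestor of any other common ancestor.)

Ancestors of 80b09be: {3be73ac, 80b09be}.
Ancestors of d28a15f: {3be73ac, d28a15f}.
Common ancestors: {3be73ac}.
The only common ancestor is 3be73ac, so it is the merge base.

3be73ac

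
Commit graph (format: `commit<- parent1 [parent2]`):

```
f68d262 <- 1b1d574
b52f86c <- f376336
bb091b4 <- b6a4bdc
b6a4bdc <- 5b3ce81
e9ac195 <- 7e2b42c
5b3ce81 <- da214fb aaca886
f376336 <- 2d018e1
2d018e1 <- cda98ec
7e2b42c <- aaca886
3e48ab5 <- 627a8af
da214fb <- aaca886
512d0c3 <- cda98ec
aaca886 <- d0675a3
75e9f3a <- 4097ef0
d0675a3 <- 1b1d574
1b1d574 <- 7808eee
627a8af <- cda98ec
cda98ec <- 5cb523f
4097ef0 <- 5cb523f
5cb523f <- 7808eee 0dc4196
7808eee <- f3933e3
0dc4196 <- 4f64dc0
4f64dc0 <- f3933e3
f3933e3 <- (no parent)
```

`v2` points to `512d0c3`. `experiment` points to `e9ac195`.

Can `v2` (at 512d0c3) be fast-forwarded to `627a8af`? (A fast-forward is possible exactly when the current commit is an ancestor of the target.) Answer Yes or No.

No

A fast-forward from 512d0c3 to 627a8af is possible iff 512d0c3 is an ancestor of 627a8af.
Ancestors of 627a8af: {0dc4196, 4f64dc0, 5cb523f, 627a8af, 7808eee, cda98ec, f3933e3}.
512d0c3 is not among them, so fast-forward is not possible.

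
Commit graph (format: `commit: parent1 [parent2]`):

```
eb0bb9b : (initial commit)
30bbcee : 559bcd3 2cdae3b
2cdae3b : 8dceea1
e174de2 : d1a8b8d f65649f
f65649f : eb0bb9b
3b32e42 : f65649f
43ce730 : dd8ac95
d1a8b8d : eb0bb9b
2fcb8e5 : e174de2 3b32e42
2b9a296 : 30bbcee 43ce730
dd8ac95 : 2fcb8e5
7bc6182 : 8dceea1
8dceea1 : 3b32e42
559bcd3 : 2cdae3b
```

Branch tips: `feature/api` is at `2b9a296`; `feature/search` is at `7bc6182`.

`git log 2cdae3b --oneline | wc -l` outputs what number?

Walking parent pointers from 2cdae3b: reachable set = {2cdae3b, 3b32e42, 8dceea1, eb0bb9b, f65649f}.
That is 5 commits.

5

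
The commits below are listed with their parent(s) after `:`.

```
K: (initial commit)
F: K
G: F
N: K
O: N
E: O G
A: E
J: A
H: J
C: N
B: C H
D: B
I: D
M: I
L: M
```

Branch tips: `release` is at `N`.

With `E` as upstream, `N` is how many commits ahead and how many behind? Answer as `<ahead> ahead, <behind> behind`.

Reachable from N: {K, N}.
Reachable from E: {E, F, G, K, N, O}.
Only in N's history (ahead): {} — 0.
Only in E's history (behind): {E, F, G, O} — 4.

0 ahead, 4 behind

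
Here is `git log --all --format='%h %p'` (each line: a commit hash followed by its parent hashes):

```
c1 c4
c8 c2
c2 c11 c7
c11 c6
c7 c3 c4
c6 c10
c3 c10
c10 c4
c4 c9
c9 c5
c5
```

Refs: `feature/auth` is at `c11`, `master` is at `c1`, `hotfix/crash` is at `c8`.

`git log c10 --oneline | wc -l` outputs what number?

4

Walking parent pointers from c10: reachable set = {c10, c4, c5, c9}.
That is 4 commits.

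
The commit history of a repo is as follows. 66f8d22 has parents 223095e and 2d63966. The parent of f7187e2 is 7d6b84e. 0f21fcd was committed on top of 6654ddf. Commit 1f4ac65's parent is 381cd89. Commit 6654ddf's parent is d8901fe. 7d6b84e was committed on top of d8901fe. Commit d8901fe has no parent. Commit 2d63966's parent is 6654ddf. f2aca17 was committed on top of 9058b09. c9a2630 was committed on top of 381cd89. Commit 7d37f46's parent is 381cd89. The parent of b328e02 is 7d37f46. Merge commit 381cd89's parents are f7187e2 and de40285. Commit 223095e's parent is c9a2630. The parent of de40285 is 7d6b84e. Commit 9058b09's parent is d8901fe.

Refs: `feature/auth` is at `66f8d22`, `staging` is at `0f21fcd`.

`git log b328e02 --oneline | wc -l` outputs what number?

Walking parent pointers from b328e02: reachable set = {381cd89, 7d37f46, 7d6b84e, b328e02, d8901fe, de40285, f7187e2}.
That is 7 commits.

7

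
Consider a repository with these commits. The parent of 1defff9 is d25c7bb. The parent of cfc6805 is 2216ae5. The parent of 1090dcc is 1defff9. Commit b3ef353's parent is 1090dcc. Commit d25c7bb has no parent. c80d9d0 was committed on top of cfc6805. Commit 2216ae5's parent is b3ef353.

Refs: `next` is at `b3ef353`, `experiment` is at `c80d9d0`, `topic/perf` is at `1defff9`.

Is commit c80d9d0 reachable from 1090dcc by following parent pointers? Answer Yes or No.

No

Ancestors of 1090dcc: {1090dcc, 1defff9, d25c7bb}.
c80d9d0 is not in that set, so it is not an ancestor of 1090dcc.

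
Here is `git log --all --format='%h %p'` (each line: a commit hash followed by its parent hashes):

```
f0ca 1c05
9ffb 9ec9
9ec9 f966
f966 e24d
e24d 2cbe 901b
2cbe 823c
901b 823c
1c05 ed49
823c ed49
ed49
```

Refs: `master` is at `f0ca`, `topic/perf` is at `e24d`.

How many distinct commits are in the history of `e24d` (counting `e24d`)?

Walking parent pointers from e24d: reachable set = {2cbe, 823c, 901b, e24d, ed49}.
That is 5 commits.

5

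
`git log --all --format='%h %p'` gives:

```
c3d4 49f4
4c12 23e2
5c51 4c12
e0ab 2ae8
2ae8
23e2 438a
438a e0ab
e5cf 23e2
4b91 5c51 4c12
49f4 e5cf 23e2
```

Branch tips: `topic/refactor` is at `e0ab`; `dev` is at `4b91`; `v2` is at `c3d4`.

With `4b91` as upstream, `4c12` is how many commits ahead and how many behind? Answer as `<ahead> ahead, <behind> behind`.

0 ahead, 2 behind

Reachable from 4c12: {23e2, 2ae8, 438a, 4c12, e0ab}.
Reachable from 4b91: {23e2, 2ae8, 438a, 4b91, 4c12, 5c51, e0ab}.
Only in 4c12's history (ahead): {} — 0.
Only in 4b91's history (behind): {4b91, 5c51} — 2.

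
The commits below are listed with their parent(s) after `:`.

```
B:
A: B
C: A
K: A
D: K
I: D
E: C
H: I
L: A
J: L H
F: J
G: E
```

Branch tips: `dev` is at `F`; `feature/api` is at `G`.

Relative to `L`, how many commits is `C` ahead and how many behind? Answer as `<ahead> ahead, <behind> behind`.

Reachable from C: {A, B, C}.
Reachable from L: {A, B, L}.
Only in C's history (ahead): {C} — 1.
Only in L's history (behind): {L} — 1.

1 ahead, 1 behind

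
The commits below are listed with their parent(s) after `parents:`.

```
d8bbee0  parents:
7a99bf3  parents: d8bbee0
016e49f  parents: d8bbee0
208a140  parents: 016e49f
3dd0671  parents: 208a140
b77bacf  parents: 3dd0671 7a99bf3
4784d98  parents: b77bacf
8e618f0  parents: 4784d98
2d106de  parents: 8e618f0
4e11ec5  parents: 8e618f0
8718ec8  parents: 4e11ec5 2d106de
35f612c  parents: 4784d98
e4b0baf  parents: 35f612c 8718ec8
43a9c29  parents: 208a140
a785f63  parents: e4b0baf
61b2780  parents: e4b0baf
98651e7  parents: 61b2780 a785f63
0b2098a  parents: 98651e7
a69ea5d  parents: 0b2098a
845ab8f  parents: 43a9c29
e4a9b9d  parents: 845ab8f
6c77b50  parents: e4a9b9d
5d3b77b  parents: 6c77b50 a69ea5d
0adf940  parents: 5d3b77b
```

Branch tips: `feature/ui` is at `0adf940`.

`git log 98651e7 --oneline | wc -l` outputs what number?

Walking parent pointers from 98651e7: reachable set = {016e49f, 208a140, 2d106de, 35f612c, 3dd0671, 4784d98, 4e11ec5, 61b2780, 7a99bf3, 8718ec8, 8e618f0, 98651e7, a785f63, b77bacf, d8bbee0, e4b0baf}.
That is 16 commits.

16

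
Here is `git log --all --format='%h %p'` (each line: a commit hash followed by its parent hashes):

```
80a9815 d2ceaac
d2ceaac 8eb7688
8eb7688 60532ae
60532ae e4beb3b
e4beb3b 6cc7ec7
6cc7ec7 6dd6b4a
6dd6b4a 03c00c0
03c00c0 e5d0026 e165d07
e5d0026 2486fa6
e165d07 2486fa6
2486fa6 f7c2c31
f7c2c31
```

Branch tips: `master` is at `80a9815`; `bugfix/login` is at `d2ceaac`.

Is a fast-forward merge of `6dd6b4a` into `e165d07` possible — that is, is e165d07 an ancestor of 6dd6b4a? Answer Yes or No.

Yes

A fast-forward from e165d07 to 6dd6b4a is possible iff e165d07 is an ancestor of 6dd6b4a.
Ancestors of 6dd6b4a: {03c00c0, 2486fa6, 6dd6b4a, e165d07, e5d0026, f7c2c31}.
e165d07 is among them, so fast-forward is possible.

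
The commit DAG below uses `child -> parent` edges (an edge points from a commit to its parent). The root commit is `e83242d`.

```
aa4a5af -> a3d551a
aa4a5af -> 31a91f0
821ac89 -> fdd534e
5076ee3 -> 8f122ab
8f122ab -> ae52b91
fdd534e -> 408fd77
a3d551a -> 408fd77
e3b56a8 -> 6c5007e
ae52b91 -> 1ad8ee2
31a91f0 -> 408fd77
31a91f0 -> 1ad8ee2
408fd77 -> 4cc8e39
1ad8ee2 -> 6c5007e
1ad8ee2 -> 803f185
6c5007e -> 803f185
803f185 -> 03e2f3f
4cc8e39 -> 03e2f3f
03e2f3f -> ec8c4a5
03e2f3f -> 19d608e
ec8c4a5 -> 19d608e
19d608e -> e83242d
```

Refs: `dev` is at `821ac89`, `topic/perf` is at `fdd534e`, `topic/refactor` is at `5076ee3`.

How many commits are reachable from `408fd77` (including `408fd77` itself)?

6

Walking parent pointers from 408fd77: reachable set = {03e2f3f, 19d608e, 408fd77, 4cc8e39, e83242d, ec8c4a5}.
That is 6 commits.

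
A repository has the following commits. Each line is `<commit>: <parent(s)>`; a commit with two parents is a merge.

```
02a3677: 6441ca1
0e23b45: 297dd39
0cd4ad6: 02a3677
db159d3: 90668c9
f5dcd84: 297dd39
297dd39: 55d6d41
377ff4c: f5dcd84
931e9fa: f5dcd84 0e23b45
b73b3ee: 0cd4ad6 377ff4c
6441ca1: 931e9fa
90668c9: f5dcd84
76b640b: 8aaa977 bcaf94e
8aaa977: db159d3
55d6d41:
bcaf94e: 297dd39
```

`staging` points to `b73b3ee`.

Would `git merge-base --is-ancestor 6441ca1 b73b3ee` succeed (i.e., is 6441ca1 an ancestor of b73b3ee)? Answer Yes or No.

Yes

Ancestors of b73b3ee (commits reachable by following parents): {02a3677, 0cd4ad6, 0e23b45, 297dd39, 377ff4c, 55d6d41, 6441ca1, 931e9fa, b73b3ee, f5dcd84}.
6441ca1 is in that set, so it is an ancestor of b73b3ee.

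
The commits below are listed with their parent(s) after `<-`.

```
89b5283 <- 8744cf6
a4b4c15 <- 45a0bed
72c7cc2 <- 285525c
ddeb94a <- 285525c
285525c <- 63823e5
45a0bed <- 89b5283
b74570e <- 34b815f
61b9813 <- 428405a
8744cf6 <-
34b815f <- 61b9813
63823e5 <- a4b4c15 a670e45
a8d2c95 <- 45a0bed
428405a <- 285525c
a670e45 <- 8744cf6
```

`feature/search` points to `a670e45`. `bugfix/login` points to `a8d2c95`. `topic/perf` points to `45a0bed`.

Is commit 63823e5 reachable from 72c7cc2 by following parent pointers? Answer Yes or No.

Ancestors of 72c7cc2 (commits reachable by following parents): {285525c, 45a0bed, 63823e5, 72c7cc2, 8744cf6, 89b5283, a4b4c15, a670e45}.
63823e5 is in that set, so it is an ancestor of 72c7cc2.

Yes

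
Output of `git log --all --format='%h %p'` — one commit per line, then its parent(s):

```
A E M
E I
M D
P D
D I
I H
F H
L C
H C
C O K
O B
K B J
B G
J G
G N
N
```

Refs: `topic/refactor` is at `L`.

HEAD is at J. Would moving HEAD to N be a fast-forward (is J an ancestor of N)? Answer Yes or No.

No

A fast-forward from J to N is possible iff J is an ancestor of N.
Ancestors of N: {N}.
J is not among them, so fast-forward is not possible.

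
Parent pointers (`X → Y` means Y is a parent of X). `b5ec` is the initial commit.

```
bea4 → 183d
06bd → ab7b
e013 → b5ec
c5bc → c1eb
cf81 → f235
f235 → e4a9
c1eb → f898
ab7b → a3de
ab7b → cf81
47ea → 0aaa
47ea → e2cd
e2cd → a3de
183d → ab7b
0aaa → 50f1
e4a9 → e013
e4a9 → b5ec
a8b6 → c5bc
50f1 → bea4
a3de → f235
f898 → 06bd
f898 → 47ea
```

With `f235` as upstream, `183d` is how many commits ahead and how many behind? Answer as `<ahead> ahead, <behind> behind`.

Reachable from 183d: {183d, a3de, ab7b, b5ec, cf81, e013, e4a9, f235}.
Reachable from f235: {b5ec, e013, e4a9, f235}.
Only in 183d's history (ahead): {183d, a3de, ab7b, cf81} — 4.
Only in f235's history (behind): {} — 0.

4 ahead, 0 behind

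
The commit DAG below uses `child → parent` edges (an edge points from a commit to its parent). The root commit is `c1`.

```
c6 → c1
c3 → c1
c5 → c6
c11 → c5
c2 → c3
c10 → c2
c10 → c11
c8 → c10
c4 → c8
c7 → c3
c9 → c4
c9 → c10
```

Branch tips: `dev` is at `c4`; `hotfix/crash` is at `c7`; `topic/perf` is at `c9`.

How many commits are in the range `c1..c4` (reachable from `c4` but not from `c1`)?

Reachable from c4: {c1, c10, c11, c2, c3, c4, c5, c6, c8}.
Reachable from c1: {c1}.
In c4's history but not c1's: {c10, c11, c2, c3, c4, c5, c6, c8} — 8 commits.

8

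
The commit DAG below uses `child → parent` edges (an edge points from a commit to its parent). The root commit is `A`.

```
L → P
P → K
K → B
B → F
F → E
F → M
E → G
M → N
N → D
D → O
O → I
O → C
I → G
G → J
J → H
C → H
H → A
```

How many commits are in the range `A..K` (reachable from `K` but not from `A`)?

Reachable from K: {A, B, C, D, E, F, G, H, I, J, K, M, N, O}.
Reachable from A: {A}.
In K's history but not A's: {B, C, D, E, F, G, H, I, J, K, M, N, O} — 13 commits.

13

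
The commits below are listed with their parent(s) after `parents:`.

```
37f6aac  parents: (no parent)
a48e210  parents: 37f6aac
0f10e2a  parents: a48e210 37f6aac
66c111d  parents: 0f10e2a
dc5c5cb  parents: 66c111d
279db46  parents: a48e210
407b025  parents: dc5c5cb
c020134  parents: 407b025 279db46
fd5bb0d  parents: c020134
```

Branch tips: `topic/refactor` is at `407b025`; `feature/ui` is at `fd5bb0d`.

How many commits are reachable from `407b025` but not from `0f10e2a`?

3

Reachable from 407b025: {0f10e2a, 37f6aac, 407b025, 66c111d, a48e210, dc5c5cb}.
Reachable from 0f10e2a: {0f10e2a, 37f6aac, a48e210}.
In 407b025's history but not 0f10e2a's: {407b025, 66c111d, dc5c5cb} — 3 commits.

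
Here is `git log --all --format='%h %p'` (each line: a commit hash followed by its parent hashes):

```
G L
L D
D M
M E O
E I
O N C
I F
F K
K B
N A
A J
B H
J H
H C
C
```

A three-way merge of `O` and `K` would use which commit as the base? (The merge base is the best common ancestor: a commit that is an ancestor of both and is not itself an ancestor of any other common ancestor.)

Ancestors of O: {A, C, H, J, N, O}.
Ancestors of K: {B, C, H, K}.
Common ancestors: {C, H}.
Among these, H is not an ancestor of any other common ancestor — it is the merge base.

H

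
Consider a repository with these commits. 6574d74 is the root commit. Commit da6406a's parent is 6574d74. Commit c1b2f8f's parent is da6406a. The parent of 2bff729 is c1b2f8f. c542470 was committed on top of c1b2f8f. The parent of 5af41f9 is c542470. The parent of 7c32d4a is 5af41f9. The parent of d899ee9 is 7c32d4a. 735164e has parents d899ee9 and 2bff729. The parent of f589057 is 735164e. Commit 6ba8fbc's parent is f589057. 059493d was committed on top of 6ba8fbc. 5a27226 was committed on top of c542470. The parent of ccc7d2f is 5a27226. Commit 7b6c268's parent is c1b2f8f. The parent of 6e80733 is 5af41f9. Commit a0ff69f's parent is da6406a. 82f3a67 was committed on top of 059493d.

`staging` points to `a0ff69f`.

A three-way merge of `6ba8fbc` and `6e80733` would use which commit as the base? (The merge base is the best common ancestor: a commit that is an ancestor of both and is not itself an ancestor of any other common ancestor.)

5af41f9

Ancestors of 6ba8fbc: {2bff729, 5af41f9, 6574d74, 6ba8fbc, 735164e, 7c32d4a, c1b2f8f, c542470, d899ee9, da6406a, f589057}.
Ancestors of 6e80733: {5af41f9, 6574d74, 6e80733, c1b2f8f, c542470, da6406a}.
Common ancestors: {5af41f9, 6574d74, c1b2f8f, c542470, da6406a}.
Among these, 5af41f9 is not an ancestor of any other common ancestor — it is the merge base.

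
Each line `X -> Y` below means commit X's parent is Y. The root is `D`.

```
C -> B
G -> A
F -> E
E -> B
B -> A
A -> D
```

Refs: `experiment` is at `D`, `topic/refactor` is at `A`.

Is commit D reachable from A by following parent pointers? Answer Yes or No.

Yes

Ancestors of A (commits reachable by following parents): {A, D}.
D is in that set, so it is an ancestor of A.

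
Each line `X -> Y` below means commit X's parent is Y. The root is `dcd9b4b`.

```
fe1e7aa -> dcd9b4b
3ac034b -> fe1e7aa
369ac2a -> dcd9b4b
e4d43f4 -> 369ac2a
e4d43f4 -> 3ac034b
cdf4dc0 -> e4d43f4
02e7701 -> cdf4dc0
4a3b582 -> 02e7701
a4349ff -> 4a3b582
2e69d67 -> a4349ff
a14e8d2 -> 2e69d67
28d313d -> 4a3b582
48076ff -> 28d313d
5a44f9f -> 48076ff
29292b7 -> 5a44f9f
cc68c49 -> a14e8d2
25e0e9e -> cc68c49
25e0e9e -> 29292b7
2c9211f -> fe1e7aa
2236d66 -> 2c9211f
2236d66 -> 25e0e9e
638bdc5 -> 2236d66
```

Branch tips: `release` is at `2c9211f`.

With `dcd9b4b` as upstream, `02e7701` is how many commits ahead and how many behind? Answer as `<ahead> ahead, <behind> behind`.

Reachable from 02e7701: {02e7701, 369ac2a, 3ac034b, cdf4dc0, dcd9b4b, e4d43f4, fe1e7aa}.
Reachable from dcd9b4b: {dcd9b4b}.
Only in 02e7701's history (ahead): {02e7701, 369ac2a, 3ac034b, cdf4dc0, e4d43f4, fe1e7aa} — 6.
Only in dcd9b4b's history (behind): {} — 0.

6 ahead, 0 behind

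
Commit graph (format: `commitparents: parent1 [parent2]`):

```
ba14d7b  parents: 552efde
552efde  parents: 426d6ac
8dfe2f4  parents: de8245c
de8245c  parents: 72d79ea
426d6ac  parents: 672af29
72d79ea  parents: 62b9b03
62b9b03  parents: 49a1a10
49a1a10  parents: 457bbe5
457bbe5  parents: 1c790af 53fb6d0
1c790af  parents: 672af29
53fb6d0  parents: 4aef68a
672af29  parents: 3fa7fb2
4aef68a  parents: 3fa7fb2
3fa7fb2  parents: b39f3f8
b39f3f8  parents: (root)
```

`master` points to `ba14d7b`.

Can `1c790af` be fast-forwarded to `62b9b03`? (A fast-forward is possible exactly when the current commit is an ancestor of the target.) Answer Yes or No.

Yes

A fast-forward from 1c790af to 62b9b03 is possible iff 1c790af is an ancestor of 62b9b03.
Ancestors of 62b9b03: {1c790af, 3fa7fb2, 457bbe5, 49a1a10, 4aef68a, 53fb6d0, 62b9b03, 672af29, b39f3f8}.
1c790af is among them, so fast-forward is possible.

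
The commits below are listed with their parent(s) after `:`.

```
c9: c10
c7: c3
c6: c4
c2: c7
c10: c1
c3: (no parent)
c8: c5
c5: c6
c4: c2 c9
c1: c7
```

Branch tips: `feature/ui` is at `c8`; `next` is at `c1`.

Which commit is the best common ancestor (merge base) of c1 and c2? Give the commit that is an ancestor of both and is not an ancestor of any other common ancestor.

c7

Ancestors of c1: {c1, c3, c7}.
Ancestors of c2: {c2, c3, c7}.
Common ancestors: {c3, c7}.
Among these, c7 is not an ancestor of any other common ancestor — it is the merge base.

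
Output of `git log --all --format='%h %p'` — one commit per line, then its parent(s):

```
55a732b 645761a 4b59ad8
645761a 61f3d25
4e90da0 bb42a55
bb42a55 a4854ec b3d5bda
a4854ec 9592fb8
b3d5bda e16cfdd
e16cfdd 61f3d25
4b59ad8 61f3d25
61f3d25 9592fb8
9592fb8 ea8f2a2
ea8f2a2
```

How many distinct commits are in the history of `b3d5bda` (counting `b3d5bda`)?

Walking parent pointers from b3d5bda: reachable set = {61f3d25, 9592fb8, b3d5bda, e16cfdd, ea8f2a2}.
That is 5 commits.

5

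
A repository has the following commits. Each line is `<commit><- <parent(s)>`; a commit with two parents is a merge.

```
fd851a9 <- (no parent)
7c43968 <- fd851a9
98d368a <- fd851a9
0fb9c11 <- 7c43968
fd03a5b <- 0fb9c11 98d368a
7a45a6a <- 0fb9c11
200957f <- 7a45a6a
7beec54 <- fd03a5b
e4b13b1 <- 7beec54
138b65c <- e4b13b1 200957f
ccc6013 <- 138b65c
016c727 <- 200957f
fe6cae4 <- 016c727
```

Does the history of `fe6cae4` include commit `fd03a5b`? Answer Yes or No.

No

Ancestors of fe6cae4: {016c727, 0fb9c11, 200957f, 7a45a6a, 7c43968, fd851a9, fe6cae4}.
fd03a5b is not in that set, so it is not an ancestor of fe6cae4.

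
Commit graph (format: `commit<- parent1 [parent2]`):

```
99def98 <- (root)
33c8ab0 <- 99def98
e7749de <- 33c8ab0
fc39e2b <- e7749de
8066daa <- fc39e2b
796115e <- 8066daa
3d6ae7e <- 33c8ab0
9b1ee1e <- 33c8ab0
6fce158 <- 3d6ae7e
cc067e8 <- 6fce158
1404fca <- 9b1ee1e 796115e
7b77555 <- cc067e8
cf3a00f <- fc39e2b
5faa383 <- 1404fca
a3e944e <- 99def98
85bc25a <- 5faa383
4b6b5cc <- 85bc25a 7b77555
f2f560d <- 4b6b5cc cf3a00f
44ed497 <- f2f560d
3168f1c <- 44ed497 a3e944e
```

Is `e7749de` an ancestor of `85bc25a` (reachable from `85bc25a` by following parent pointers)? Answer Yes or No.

Yes

Ancestors of 85bc25a (commits reachable by following parents): {1404fca, 33c8ab0, 5faa383, 796115e, 8066daa, 85bc25a, 99def98, 9b1ee1e, e7749de, fc39e2b}.
e7749de is in that set, so it is an ancestor of 85bc25a.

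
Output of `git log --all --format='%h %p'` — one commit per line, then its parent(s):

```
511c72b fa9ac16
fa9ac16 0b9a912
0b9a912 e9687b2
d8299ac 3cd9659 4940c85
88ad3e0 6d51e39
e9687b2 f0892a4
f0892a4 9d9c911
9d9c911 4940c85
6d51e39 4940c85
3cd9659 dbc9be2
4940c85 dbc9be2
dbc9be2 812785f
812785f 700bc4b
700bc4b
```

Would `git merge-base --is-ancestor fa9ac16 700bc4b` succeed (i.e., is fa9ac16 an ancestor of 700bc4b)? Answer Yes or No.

Ancestors of 700bc4b: {700bc4b}.
fa9ac16 is not in that set, so it is not an ancestor of 700bc4b.

No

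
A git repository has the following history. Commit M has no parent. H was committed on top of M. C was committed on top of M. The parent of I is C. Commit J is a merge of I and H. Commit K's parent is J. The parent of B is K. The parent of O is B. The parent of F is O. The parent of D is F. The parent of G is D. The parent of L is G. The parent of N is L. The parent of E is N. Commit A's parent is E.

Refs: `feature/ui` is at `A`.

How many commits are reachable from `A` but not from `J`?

10

Reachable from A: {A, B, C, D, E, F, G, H, I, J, K, L, M, N, O}.
Reachable from J: {C, H, I, J, M}.
In A's history but not J's: {A, B, D, E, F, G, K, L, N, O} — 10 commits.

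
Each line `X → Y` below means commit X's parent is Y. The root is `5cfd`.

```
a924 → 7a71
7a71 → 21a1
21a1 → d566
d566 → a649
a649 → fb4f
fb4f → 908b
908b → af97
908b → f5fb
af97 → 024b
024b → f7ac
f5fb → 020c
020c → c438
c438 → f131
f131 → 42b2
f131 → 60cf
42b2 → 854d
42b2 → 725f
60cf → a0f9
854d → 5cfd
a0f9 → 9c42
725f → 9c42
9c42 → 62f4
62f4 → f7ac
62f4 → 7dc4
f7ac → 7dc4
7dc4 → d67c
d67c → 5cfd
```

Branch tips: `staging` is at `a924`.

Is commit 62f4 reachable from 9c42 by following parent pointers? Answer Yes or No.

Yes

Ancestors of 9c42 (commits reachable by following parents): {5cfd, 62f4, 7dc4, 9c42, d67c, f7ac}.
62f4 is in that set, so it is an ancestor of 9c42.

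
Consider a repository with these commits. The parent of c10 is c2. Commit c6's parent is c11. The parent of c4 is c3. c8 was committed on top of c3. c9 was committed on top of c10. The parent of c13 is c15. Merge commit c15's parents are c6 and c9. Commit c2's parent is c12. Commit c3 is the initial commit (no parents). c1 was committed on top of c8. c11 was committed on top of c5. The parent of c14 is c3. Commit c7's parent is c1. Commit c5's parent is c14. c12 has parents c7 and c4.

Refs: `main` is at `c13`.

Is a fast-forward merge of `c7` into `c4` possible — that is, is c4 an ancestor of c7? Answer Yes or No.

A fast-forward from c4 to c7 is possible iff c4 is an ancestor of c7.
Ancestors of c7: {c1, c3, c7, c8}.
c4 is not among them, so fast-forward is not possible.

No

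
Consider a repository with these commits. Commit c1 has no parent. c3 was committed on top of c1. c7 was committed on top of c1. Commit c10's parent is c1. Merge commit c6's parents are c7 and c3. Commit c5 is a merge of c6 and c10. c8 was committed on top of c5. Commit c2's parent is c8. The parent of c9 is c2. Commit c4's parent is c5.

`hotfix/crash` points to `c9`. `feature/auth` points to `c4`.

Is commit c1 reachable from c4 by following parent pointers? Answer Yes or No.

Ancestors of c4 (commits reachable by following parents): {c1, c10, c3, c4, c5, c6, c7}.
c1 is in that set, so it is an ancestor of c4.

Yes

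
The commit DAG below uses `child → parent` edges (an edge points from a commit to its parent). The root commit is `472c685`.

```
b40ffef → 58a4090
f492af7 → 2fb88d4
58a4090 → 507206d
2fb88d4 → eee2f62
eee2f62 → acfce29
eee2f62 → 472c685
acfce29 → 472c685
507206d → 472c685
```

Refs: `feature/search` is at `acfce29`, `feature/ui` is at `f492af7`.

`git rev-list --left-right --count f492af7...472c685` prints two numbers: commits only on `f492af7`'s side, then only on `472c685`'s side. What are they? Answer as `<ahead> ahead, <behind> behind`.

4 ahead, 0 behind

Reachable from f492af7: {2fb88d4, 472c685, acfce29, eee2f62, f492af7}.
Reachable from 472c685: {472c685}.
Only in f492af7's history (ahead): {2fb88d4, acfce29, eee2f62, f492af7} — 4.
Only in 472c685's history (behind): {} — 0.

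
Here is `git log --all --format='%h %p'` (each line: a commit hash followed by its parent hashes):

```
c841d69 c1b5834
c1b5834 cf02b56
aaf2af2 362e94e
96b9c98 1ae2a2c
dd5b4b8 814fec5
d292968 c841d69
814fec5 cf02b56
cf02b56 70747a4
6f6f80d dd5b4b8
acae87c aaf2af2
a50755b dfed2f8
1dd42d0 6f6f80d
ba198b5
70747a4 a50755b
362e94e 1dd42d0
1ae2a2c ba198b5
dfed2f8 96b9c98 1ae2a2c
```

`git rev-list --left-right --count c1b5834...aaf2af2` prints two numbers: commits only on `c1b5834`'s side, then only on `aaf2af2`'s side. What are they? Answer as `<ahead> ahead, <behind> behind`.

1 ahead, 6 behind

Reachable from c1b5834: {1ae2a2c, 70747a4, 96b9c98, a50755b, ba198b5, c1b5834, cf02b56, dfed2f8}.
Reachable from aaf2af2: {1ae2a2c, 1dd42d0, 362e94e, 6f6f80d, 70747a4, 814fec5, 96b9c98, a50755b, aaf2af2, ba198b5, cf02b56, dd5b4b8, dfed2f8}.
Only in c1b5834's history (ahead): {c1b5834} — 1.
Only in aaf2af2's history (behind): {1dd42d0, 362e94e, 6f6f80d, 814fec5, aaf2af2, dd5b4b8} — 6.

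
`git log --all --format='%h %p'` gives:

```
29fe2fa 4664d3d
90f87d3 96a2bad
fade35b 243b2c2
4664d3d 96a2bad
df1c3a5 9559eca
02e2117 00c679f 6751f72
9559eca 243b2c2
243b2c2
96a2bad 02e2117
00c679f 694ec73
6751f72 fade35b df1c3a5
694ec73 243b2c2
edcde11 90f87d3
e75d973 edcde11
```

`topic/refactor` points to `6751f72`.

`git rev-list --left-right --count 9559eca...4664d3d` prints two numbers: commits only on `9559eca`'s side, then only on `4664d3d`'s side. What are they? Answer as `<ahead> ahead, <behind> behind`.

Reachable from 9559eca: {243b2c2, 9559eca}.
Reachable from 4664d3d: {00c679f, 02e2117, 243b2c2, 4664d3d, 6751f72, 694ec73, 9559eca, 96a2bad, df1c3a5, fade35b}.
Only in 9559eca's history (ahead): {} — 0.
Only in 4664d3d's history (behind): {00c679f, 02e2117, 4664d3d, 6751f72, 694ec73, 96a2bad, df1c3a5, fade35b} — 8.

0 ahead, 8 behind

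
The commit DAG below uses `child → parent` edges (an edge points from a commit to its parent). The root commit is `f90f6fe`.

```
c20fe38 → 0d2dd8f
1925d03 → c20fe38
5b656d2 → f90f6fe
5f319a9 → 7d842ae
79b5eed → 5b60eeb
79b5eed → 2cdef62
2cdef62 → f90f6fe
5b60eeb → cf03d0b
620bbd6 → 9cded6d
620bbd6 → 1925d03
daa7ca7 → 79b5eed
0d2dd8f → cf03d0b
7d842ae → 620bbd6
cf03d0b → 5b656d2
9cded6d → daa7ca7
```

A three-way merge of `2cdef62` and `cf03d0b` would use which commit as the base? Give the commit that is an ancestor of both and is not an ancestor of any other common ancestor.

Ancestors of 2cdef62: {2cdef62, f90f6fe}.
Ancestors of cf03d0b: {5b656d2, cf03d0b, f90f6fe}.
Common ancestors: {f90f6fe}.
The only common ancestor is f90f6fe, so it is the merge base.

f90f6fe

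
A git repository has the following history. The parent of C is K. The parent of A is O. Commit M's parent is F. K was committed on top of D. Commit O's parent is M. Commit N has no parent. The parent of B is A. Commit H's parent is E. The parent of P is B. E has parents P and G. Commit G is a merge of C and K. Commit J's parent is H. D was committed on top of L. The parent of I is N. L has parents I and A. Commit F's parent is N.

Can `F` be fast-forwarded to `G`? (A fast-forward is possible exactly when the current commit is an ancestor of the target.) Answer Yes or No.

Yes

A fast-forward from F to G is possible iff F is an ancestor of G.
Ancestors of G: {A, C, D, F, G, I, K, L, M, N, O}.
F is among them, so fast-forward is possible.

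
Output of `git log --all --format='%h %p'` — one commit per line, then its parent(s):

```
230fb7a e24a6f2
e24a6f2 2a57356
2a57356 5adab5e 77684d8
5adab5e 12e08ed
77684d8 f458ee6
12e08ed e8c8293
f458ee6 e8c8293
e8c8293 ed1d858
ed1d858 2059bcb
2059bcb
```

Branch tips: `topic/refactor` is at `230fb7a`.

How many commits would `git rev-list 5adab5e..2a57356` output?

3

Reachable from 2a57356: {12e08ed, 2059bcb, 2a57356, 5adab5e, 77684d8, e8c8293, ed1d858, f458ee6}.
Reachable from 5adab5e: {12e08ed, 2059bcb, 5adab5e, e8c8293, ed1d858}.
In 2a57356's history but not 5adab5e's: {2a57356, 77684d8, f458ee6} — 3 commits.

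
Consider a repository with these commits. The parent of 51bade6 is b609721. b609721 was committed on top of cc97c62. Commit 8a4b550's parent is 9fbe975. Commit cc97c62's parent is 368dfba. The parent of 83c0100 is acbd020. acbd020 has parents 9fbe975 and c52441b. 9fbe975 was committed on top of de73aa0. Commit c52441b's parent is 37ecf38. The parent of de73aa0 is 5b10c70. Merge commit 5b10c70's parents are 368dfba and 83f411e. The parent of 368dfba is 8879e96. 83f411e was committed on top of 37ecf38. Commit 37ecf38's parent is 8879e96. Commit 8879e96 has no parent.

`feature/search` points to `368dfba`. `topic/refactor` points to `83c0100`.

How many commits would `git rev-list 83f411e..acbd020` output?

Reachable from acbd020: {368dfba, 37ecf38, 5b10c70, 83f411e, 8879e96, 9fbe975, acbd020, c52441b, de73aa0}.
Reachable from 83f411e: {37ecf38, 83f411e, 8879e96}.
In acbd020's history but not 83f411e's: {368dfba, 5b10c70, 9fbe975, acbd020, c52441b, de73aa0} — 6 commits.

6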